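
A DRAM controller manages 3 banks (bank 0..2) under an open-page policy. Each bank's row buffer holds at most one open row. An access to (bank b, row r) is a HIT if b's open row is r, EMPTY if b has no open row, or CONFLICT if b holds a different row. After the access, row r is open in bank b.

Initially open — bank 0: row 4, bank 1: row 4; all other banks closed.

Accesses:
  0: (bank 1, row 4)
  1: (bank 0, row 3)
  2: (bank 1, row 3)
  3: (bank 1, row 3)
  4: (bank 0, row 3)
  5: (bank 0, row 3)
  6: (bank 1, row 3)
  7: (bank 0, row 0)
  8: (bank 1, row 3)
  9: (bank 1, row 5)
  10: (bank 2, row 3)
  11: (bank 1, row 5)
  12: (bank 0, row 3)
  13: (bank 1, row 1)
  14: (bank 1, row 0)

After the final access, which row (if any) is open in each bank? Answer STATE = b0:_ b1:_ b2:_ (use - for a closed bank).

step 0: bank1 4->4 [HIT]
step 1: bank0 4->3 [CONFLICT]
step 2: bank1 4->3 [CONFLICT]
step 3: bank1 3->3 [HIT]
step 4: bank0 3->3 [HIT]
step 5: bank0 3->3 [HIT]
step 6: bank1 3->3 [HIT]
step 7: bank0 3->0 [CONFLICT]
step 8: bank1 3->3 [HIT]
step 9: bank1 3->5 [CONFLICT]
step 10: bank2 None->3 [EMPTY]
step 11: bank1 5->5 [HIT]
step 12: bank0 0->3 [CONFLICT]
step 13: bank1 5->1 [CONFLICT]
step 14: bank1 1->0 [CONFLICT]

STATE = b0:3 b1:0 b2:3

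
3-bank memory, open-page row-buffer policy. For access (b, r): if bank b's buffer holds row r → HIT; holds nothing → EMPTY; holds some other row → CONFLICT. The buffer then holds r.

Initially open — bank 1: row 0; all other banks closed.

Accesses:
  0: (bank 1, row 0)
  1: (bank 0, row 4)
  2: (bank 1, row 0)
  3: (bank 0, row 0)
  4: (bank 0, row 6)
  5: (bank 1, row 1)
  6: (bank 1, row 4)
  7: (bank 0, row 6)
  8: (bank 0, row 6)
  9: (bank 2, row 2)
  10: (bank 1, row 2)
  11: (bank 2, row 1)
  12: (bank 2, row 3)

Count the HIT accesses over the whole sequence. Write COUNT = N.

COUNT = 4

#0 (1,0) H  (was 0)
#1 (0,4) E
#2 (1,0) H  (was 0)
#3 (0,0) C  (was 4)
#4 (0,6) C  (was 0)
#5 (1,1) C  (was 0)
#6 (1,4) C  (was 1)
#7 (0,6) H  (was 6)
#8 (0,6) H  (was 6)
#9 (2,2) E
#10 (1,2) C  (was 4)
#11 (2,1) C  (was 2)
#12 (2,3) C  (was 1)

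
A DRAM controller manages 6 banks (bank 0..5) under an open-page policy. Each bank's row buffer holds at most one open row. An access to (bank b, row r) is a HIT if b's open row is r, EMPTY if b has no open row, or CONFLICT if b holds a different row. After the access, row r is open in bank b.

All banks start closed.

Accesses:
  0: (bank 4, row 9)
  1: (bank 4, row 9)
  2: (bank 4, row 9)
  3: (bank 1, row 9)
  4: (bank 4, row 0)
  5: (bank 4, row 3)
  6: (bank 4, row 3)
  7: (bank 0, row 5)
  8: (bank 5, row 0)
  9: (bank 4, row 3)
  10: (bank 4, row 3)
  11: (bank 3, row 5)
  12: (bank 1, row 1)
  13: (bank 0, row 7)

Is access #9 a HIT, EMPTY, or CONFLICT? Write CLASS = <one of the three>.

  [0] b4 r9: no row ⇒ E
  [1] b4 r9: had r9 ⇒ H
  [2] b4 r9: had r9 ⇒ H
  [3] b1 r9: no row ⇒ E
  [4] b4 r0: had r9 ⇒ C
  [5] b4 r3: had r0 ⇒ C
  [6] b4 r3: had r3 ⇒ H
  [7] b0 r5: no row ⇒ E
  [8] b5 r0: no row ⇒ E
  [9] b4 r3: had r3 ⇒ H
  [10] b4 r3: had r3 ⇒ H
  [11] b3 r5: no row ⇒ E
  [12] b1 r1: had r9 ⇒ C
  [13] b0 r7: had r5 ⇒ C

CLASS = HIT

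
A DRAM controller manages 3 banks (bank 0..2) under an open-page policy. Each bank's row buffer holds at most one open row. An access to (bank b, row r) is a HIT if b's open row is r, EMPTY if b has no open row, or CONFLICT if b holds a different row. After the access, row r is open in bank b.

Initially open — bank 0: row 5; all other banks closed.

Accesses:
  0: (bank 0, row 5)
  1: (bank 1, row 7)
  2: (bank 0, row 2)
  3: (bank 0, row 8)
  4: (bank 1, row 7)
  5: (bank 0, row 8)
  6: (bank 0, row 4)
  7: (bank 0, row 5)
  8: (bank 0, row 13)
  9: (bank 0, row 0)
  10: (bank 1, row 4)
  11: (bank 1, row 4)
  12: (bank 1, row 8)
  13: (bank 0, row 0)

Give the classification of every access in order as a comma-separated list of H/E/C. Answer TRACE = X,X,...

TRACE = H,E,C,C,H,H,C,C,C,C,C,H,C,H

#0 (0,5) H  (was 5)
#1 (1,7) E
#2 (0,2) C  (was 5)
#3 (0,8) C  (was 2)
#4 (1,7) H  (was 7)
#5 (0,8) H  (was 8)
#6 (0,4) C  (was 8)
#7 (0,5) C  (was 4)
#8 (0,13) C  (was 5)
#9 (0,0) C  (was 13)
#10 (1,4) C  (was 7)
#11 (1,4) H  (was 4)
#12 (1,8) C  (was 4)
#13 (0,0) H  (was 0)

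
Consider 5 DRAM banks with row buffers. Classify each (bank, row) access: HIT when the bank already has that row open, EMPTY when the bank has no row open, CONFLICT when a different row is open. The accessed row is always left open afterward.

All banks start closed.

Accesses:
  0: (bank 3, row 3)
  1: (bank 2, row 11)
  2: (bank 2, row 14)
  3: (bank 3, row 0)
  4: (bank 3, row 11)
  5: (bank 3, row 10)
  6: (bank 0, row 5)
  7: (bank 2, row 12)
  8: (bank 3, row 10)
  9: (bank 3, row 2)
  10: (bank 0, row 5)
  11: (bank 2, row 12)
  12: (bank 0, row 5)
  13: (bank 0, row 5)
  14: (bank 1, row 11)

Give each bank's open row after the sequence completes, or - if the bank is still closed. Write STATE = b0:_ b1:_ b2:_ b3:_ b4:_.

0: bank 3 row 3 — prev None → EMPTY
1: bank 2 row 11 — prev None → EMPTY
2: bank 2 row 14 — prev 11 → CONFLICT
3: bank 3 row 0 — prev 3 → CONFLICT
4: bank 3 row 11 — prev 0 → CONFLICT
5: bank 3 row 10 — prev 11 → CONFLICT
6: bank 0 row 5 — prev None → EMPTY
7: bank 2 row 12 — prev 14 → CONFLICT
8: bank 3 row 10 — prev 10 → HIT
9: bank 3 row 2 — prev 10 → CONFLICT
10: bank 0 row 5 — prev 5 → HIT
11: bank 2 row 12 — prev 12 → HIT
12: bank 0 row 5 — prev 5 → HIT
13: bank 0 row 5 — prev 5 → HIT
14: bank 1 row 11 — prev None → EMPTY

STATE = b0:5 b1:11 b2:12 b3:2 b4:-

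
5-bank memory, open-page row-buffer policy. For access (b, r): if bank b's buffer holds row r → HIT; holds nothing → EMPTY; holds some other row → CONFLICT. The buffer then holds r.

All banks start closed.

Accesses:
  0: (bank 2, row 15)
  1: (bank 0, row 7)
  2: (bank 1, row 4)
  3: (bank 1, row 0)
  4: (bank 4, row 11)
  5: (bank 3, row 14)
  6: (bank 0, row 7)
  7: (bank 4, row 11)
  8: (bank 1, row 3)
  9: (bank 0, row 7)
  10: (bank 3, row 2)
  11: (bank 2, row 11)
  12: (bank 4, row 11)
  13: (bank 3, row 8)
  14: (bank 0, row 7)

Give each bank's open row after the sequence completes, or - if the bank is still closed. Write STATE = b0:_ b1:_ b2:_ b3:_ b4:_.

STATE = b0:7 b1:3 b2:11 b3:8 b4:11

step 0: bank2 None->15 [EMPTY]
step 1: bank0 None->7 [EMPTY]
step 2: bank1 None->4 [EMPTY]
step 3: bank1 4->0 [CONFLICT]
step 4: bank4 None->11 [EMPTY]
step 5: bank3 None->14 [EMPTY]
step 6: bank0 7->7 [HIT]
step 7: bank4 11->11 [HIT]
step 8: bank1 0->3 [CONFLICT]
step 9: bank0 7->7 [HIT]
step 10: bank3 14->2 [CONFLICT]
step 11: bank2 15->11 [CONFLICT]
step 12: bank4 11->11 [HIT]
step 13: bank3 2->8 [CONFLICT]
step 14: bank0 7->7 [HIT]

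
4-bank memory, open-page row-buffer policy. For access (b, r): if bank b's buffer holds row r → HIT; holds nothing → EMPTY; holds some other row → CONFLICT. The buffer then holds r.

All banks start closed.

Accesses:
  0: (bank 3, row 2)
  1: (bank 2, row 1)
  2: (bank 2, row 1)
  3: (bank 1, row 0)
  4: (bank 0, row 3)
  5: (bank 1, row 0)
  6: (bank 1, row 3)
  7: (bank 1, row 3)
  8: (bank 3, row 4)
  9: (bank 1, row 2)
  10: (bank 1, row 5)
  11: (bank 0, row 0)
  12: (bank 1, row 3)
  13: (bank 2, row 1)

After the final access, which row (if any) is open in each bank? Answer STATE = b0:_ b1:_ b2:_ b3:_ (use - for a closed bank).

STATE = b0:0 b1:3 b2:1 b3:4

step 0: bank3 None->2 [EMPTY]
step 1: bank2 None->1 [EMPTY]
step 2: bank2 1->1 [HIT]
step 3: bank1 None->0 [EMPTY]
step 4: bank0 None->3 [EMPTY]
step 5: bank1 0->0 [HIT]
step 6: bank1 0->3 [CONFLICT]
step 7: bank1 3->3 [HIT]
step 8: bank3 2->4 [CONFLICT]
step 9: bank1 3->2 [CONFLICT]
step 10: bank1 2->5 [CONFLICT]
step 11: bank0 3->0 [CONFLICT]
step 12: bank1 5->3 [CONFLICT]
step 13: bank2 1->1 [HIT]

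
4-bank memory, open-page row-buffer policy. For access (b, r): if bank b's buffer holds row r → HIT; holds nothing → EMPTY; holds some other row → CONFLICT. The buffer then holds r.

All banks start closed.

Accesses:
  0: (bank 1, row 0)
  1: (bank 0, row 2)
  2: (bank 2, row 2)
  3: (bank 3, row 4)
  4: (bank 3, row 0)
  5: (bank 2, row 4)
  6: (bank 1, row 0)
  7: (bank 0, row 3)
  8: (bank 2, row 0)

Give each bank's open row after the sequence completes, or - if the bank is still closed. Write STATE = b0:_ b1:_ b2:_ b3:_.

  [0] b1 r0: no row ⇒ E
  [1] b0 r2: no row ⇒ E
  [2] b2 r2: no row ⇒ E
  [3] b3 r4: no row ⇒ E
  [4] b3 r0: had r4 ⇒ C
  [5] b2 r4: had r2 ⇒ C
  [6] b1 r0: had r0 ⇒ H
  [7] b0 r3: had r2 ⇒ C
  [8] b2 r0: had r4 ⇒ C

STATE = b0:3 b1:0 b2:0 b3:0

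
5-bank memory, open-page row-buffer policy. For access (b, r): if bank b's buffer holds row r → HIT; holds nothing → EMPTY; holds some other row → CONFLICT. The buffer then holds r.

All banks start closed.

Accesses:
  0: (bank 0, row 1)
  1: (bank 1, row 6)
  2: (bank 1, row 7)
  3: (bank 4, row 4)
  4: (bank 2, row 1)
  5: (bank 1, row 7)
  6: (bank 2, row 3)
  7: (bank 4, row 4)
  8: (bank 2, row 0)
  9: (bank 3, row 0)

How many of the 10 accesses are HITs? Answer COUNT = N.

  [0] b0 r1: no row ⇒ E
  [1] b1 r6: no row ⇒ E
  [2] b1 r7: had r6 ⇒ C
  [3] b4 r4: no row ⇒ E
  [4] b2 r1: no row ⇒ E
  [5] b1 r7: had r7 ⇒ H
  [6] b2 r3: had r1 ⇒ C
  [7] b4 r4: had r4 ⇒ H
  [8] b2 r0: had r3 ⇒ C
  [9] b3 r0: no row ⇒ E

COUNT = 2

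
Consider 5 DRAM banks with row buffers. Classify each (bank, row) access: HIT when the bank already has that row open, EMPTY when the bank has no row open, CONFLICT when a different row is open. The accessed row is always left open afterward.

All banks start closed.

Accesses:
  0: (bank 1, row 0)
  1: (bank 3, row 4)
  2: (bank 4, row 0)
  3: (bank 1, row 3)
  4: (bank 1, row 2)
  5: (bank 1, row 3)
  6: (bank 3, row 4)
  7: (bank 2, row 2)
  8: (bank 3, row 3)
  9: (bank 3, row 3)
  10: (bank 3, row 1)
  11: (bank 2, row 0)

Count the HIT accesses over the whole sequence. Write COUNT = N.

  [0] b1 r0: no row ⇒ E
  [1] b3 r4: no row ⇒ E
  [2] b4 r0: no row ⇒ E
  [3] b1 r3: had r0 ⇒ C
  [4] b1 r2: had r3 ⇒ C
  [5] b1 r3: had r2 ⇒ C
  [6] b3 r4: had r4 ⇒ H
  [7] b2 r2: no row ⇒ E
  [8] b3 r3: had r4 ⇒ C
  [9] b3 r3: had r3 ⇒ H
  [10] b3 r1: had r3 ⇒ C
  [11] b2 r0: had r2 ⇒ C

COUNT = 2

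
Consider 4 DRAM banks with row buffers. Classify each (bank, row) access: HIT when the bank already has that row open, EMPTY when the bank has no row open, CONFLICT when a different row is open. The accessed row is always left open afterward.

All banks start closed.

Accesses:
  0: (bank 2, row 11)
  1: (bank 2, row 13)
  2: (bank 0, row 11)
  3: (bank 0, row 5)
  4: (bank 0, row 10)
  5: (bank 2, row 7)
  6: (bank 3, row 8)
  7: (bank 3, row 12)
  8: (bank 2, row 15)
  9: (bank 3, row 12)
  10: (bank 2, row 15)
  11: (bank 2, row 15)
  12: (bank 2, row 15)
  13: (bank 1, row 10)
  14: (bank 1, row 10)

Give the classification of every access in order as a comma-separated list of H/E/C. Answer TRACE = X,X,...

0: bank 2 row 11 — prev None → EMPTY
1: bank 2 row 13 — prev 11 → CONFLICT
2: bank 0 row 11 — prev None → EMPTY
3: bank 0 row 5 — prev 11 → CONFLICT
4: bank 0 row 10 — prev 5 → CONFLICT
5: bank 2 row 7 — prev 13 → CONFLICT
6: bank 3 row 8 — prev None → EMPTY
7: bank 3 row 12 — prev 8 → CONFLICT
8: bank 2 row 15 — prev 7 → CONFLICT
9: bank 3 row 12 — prev 12 → HIT
10: bank 2 row 15 — prev 15 → HIT
11: bank 2 row 15 — prev 15 → HIT
12: bank 2 row 15 — prev 15 → HIT
13: bank 1 row 10 — prev None → EMPTY
14: bank 1 row 10 — prev 10 → HIT

TRACE = E,C,E,C,C,C,E,C,C,H,H,H,H,E,H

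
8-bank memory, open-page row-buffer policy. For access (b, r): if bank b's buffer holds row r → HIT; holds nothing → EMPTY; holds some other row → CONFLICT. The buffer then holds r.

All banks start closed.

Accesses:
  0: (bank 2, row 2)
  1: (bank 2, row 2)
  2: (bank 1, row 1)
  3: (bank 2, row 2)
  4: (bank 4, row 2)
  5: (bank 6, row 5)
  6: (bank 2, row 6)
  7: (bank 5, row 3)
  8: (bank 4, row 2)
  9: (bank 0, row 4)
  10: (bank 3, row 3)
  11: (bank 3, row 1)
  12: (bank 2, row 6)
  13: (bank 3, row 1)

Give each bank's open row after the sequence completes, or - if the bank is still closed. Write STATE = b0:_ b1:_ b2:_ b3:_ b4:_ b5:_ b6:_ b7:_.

step 0: bank2 None->2 [EMPTY]
step 1: bank2 2->2 [HIT]
step 2: bank1 None->1 [EMPTY]
step 3: bank2 2->2 [HIT]
step 4: bank4 None->2 [EMPTY]
step 5: bank6 None->5 [EMPTY]
step 6: bank2 2->6 [CONFLICT]
step 7: bank5 None->3 [EMPTY]
step 8: bank4 2->2 [HIT]
step 9: bank0 None->4 [EMPTY]
step 10: bank3 None->3 [EMPTY]
step 11: bank3 3->1 [CONFLICT]
step 12: bank2 6->6 [HIT]
step 13: bank3 1->1 [HIT]

STATE = b0:4 b1:1 b2:6 b3:1 b4:2 b5:3 b6:5 b7:-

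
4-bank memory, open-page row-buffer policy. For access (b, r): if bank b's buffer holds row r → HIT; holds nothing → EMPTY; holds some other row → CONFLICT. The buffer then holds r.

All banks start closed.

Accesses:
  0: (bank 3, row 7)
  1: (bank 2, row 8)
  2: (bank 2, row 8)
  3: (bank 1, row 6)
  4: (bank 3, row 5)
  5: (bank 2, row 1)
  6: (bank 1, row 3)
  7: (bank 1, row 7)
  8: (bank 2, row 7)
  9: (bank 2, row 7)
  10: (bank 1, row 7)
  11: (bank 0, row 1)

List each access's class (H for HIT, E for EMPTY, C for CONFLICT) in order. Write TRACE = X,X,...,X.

step 0: bank3 None->7 [EMPTY]
step 1: bank2 None->8 [EMPTY]
step 2: bank2 8->8 [HIT]
step 3: bank1 None->6 [EMPTY]
step 4: bank3 7->5 [CONFLICT]
step 5: bank2 8->1 [CONFLICT]
step 6: bank1 6->3 [CONFLICT]
step 7: bank1 3->7 [CONFLICT]
step 8: bank2 1->7 [CONFLICT]
step 9: bank2 7->7 [HIT]
step 10: bank1 7->7 [HIT]
step 11: bank0 None->1 [EMPTY]

TRACE = E,E,H,E,C,C,C,C,C,H,H,E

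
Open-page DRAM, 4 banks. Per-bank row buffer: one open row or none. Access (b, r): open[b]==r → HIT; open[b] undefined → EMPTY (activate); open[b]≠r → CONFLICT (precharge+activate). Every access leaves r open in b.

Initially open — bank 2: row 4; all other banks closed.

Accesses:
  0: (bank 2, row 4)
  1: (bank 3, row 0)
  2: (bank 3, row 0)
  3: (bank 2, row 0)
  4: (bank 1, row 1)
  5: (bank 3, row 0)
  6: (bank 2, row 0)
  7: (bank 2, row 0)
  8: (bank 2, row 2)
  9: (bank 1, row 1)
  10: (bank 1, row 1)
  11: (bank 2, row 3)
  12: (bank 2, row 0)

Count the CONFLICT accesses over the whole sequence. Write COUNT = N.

#0 (2,4) H  (was 4)
#1 (3,0) E
#2 (3,0) H  (was 0)
#3 (2,0) C  (was 4)
#4 (1,1) E
#5 (3,0) H  (was 0)
#6 (2,0) H  (was 0)
#7 (2,0) H  (was 0)
#8 (2,2) C  (was 0)
#9 (1,1) H  (was 1)
#10 (1,1) H  (was 1)
#11 (2,3) C  (was 2)
#12 (2,0) C  (was 3)

COUNT = 4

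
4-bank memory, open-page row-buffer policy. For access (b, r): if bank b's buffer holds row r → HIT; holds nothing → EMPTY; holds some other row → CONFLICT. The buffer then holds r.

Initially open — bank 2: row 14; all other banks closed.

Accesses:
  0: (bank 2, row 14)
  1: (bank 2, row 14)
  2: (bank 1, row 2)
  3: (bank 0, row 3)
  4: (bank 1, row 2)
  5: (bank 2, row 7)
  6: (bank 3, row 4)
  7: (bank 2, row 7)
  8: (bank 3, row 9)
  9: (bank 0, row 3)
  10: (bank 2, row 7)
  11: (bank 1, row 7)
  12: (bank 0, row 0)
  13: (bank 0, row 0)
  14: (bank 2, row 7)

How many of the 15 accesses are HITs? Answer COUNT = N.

step 0: bank2 14->14 [HIT]
step 1: bank2 14->14 [HIT]
step 2: bank1 None->2 [EMPTY]
step 3: bank0 None->3 [EMPTY]
step 4: bank1 2->2 [HIT]
step 5: bank2 14->7 [CONFLICT]
step 6: bank3 None->4 [EMPTY]
step 7: bank2 7->7 [HIT]
step 8: bank3 4->9 [CONFLICT]
step 9: bank0 3->3 [HIT]
step 10: bank2 7->7 [HIT]
step 11: bank1 2->7 [CONFLICT]
step 12: bank0 3->0 [CONFLICT]
step 13: bank0 0->0 [HIT]
step 14: bank2 7->7 [HIT]

COUNT = 8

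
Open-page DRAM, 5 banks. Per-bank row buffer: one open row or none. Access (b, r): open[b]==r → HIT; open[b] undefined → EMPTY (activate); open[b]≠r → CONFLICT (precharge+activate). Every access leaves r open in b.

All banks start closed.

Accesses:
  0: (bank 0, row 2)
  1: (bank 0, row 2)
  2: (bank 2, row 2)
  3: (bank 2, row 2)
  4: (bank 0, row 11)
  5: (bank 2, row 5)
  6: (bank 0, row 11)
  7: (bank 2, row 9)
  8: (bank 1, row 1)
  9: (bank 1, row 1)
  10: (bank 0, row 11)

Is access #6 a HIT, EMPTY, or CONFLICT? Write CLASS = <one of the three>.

step 0: bank0 None->2 [EMPTY]
step 1: bank0 2->2 [HIT]
step 2: bank2 None->2 [EMPTY]
step 3: bank2 2->2 [HIT]
step 4: bank0 2->11 [CONFLICT]
step 5: bank2 2->5 [CONFLICT]
step 6: bank0 11->11 [HIT]
step 7: bank2 5->9 [CONFLICT]
step 8: bank1 None->1 [EMPTY]
step 9: bank1 1->1 [HIT]
step 10: bank0 11->11 [HIT]

CLASS = HIT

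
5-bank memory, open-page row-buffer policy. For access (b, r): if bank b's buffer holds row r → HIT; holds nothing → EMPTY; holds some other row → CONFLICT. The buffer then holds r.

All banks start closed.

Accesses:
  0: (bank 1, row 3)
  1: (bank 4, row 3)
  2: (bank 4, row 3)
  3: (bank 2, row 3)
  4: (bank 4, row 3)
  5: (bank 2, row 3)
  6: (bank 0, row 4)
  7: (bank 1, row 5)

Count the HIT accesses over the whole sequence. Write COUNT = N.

  [0] b1 r3: no row ⇒ E
  [1] b4 r3: no row ⇒ E
  [2] b4 r3: had r3 ⇒ H
  [3] b2 r3: no row ⇒ E
  [4] b4 r3: had r3 ⇒ H
  [5] b2 r3: had r3 ⇒ H
  [6] b0 r4: no row ⇒ E
  [7] b1 r5: had r3 ⇒ C

COUNT = 3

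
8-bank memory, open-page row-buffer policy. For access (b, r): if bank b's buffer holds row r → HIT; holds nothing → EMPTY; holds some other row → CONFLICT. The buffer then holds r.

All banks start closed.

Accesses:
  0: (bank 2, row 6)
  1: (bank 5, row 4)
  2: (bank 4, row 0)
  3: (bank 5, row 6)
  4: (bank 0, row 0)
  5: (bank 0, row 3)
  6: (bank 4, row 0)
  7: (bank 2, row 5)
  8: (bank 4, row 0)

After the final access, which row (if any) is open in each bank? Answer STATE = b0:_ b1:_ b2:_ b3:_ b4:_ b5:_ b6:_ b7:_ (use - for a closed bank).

  [0] b2 r6: no row ⇒ E
  [1] b5 r4: no row ⇒ E
  [2] b4 r0: no row ⇒ E
  [3] b5 r6: had r4 ⇒ C
  [4] b0 r0: no row ⇒ E
  [5] b0 r3: had r0 ⇒ C
  [6] b4 r0: had r0 ⇒ H
  [7] b2 r5: had r6 ⇒ C
  [8] b4 r0: had r0 ⇒ H

STATE = b0:3 b1:- b2:5 b3:- b4:0 b5:6 b6:- b7:-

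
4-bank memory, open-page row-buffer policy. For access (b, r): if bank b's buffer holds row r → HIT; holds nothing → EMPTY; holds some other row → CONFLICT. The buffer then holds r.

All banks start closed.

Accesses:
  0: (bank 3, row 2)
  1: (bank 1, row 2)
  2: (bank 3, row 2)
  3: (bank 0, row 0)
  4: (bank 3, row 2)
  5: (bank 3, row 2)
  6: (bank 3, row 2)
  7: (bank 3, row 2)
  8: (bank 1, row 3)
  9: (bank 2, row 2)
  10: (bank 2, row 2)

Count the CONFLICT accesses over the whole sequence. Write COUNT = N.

0: bank 3 row 2 — prev None → EMPTY
1: bank 1 row 2 — prev None → EMPTY
2: bank 3 row 2 — prev 2 → HIT
3: bank 0 row 0 — prev None → EMPTY
4: bank 3 row 2 — prev 2 → HIT
5: bank 3 row 2 — prev 2 → HIT
6: bank 3 row 2 — prev 2 → HIT
7: bank 3 row 2 — prev 2 → HIT
8: bank 1 row 3 — prev 2 → CONFLICT
9: bank 2 row 2 — prev None → EMPTY
10: bank 2 row 2 — prev 2 → HIT

COUNT = 1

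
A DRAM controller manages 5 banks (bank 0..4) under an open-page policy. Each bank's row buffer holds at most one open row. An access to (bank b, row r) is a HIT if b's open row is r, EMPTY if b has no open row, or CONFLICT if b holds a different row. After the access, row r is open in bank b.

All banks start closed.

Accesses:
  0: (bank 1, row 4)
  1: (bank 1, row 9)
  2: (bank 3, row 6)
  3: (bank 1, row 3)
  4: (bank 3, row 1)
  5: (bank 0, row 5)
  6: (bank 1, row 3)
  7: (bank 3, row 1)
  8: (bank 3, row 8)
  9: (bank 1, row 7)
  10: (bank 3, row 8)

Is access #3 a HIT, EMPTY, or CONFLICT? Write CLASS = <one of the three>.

0: bank 1 row 4 — prev None → EMPTY
1: bank 1 row 9 — prev 4 → CONFLICT
2: bank 3 row 6 — prev None → EMPTY
3: bank 1 row 3 — prev 9 → CONFLICT
4: bank 3 row 1 — prev 6 → CONFLICT
5: bank 0 row 5 — prev None → EMPTY
6: bank 1 row 3 — prev 3 → HIT
7: bank 3 row 1 — prev 1 → HIT
8: bank 3 row 8 — prev 1 → CONFLICT
9: bank 1 row 7 — prev 3 → CONFLICT
10: bank 3 row 8 — prev 8 → HIT

CLASS = CONFLICT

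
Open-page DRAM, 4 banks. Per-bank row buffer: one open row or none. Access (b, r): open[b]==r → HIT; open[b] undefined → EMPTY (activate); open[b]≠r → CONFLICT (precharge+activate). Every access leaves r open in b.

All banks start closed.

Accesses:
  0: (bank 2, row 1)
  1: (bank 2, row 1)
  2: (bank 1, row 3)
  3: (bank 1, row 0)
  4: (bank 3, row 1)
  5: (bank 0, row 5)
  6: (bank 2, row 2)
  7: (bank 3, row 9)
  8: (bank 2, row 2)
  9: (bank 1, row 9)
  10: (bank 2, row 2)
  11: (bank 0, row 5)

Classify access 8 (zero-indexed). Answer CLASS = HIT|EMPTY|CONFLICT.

  [0] b2 r1: no row ⇒ E
  [1] b2 r1: had r1 ⇒ H
  [2] b1 r3: no row ⇒ E
  [3] b1 r0: had r3 ⇒ C
  [4] b3 r1: no row ⇒ E
  [5] b0 r5: no row ⇒ E
  [6] b2 r2: had r1 ⇒ C
  [7] b3 r9: had r1 ⇒ C
  [8] b2 r2: had r2 ⇒ H
  [9] b1 r9: had r0 ⇒ C
  [10] b2 r2: had r2 ⇒ H
  [11] b0 r5: had r5 ⇒ H

CLASS = HIT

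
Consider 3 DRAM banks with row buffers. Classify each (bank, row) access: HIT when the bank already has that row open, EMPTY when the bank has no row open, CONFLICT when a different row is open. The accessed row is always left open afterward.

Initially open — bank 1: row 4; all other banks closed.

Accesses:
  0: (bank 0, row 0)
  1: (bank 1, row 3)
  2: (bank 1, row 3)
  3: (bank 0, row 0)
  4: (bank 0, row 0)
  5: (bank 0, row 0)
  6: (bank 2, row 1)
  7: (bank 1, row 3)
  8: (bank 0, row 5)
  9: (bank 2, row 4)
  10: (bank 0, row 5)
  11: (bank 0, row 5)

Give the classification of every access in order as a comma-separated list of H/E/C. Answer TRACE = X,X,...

  [0] b0 r0: no row ⇒ E
  [1] b1 r3: had r4 ⇒ C
  [2] b1 r3: had r3 ⇒ H
  [3] b0 r0: had r0 ⇒ H
  [4] b0 r0: had r0 ⇒ H
  [5] b0 r0: had r0 ⇒ H
  [6] b2 r1: no row ⇒ E
  [7] b1 r3: had r3 ⇒ H
  [8] b0 r5: had r0 ⇒ C
  [9] b2 r4: had r1 ⇒ C
  [10] b0 r5: had r5 ⇒ H
  [11] b0 r5: had r5 ⇒ H

TRACE = E,C,H,H,H,H,E,H,C,C,H,H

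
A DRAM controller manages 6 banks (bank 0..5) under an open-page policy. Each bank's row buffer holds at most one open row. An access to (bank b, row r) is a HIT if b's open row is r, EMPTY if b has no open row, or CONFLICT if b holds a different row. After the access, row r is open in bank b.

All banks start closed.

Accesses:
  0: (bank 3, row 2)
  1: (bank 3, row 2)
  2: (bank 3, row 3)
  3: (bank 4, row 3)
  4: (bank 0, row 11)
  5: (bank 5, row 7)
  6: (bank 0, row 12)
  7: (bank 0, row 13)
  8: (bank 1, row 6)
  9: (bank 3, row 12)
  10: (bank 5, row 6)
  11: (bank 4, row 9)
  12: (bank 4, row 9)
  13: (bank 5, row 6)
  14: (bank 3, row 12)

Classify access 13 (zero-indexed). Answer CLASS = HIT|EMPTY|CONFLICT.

step 0: bank3 None->2 [EMPTY]
step 1: bank3 2->2 [HIT]
step 2: bank3 2->3 [CONFLICT]
step 3: bank4 None->3 [EMPTY]
step 4: bank0 None->11 [EMPTY]
step 5: bank5 None->7 [EMPTY]
step 6: bank0 11->12 [CONFLICT]
step 7: bank0 12->13 [CONFLICT]
step 8: bank1 None->6 [EMPTY]
step 9: bank3 3->12 [CONFLICT]
step 10: bank5 7->6 [CONFLICT]
step 11: bank4 3->9 [CONFLICT]
step 12: bank4 9->9 [HIT]
step 13: bank5 6->6 [HIT]
step 14: bank3 12->12 [HIT]

CLASS = HIT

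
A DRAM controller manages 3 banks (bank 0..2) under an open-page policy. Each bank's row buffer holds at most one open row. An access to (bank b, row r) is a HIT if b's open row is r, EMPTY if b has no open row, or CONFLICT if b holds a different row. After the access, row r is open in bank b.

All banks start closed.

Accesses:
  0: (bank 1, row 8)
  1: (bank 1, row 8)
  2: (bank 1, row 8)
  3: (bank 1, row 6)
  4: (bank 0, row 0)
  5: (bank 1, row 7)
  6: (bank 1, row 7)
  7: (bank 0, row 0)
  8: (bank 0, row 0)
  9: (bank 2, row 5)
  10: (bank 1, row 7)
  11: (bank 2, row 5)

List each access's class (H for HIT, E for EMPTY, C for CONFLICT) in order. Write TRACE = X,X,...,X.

0: bank 1 row 8 — prev None → EMPTY
1: bank 1 row 8 — prev 8 → HIT
2: bank 1 row 8 — prev 8 → HIT
3: bank 1 row 6 — prev 8 → CONFLICT
4: bank 0 row 0 — prev None → EMPTY
5: bank 1 row 7 — prev 6 → CONFLICT
6: bank 1 row 7 — prev 7 → HIT
7: bank 0 row 0 — prev 0 → HIT
8: bank 0 row 0 — prev 0 → HIT
9: bank 2 row 5 — prev None → EMPTY
10: bank 1 row 7 — prev 7 → HIT
11: bank 2 row 5 — prev 5 → HIT

TRACE = E,H,H,C,E,C,H,H,H,E,H,H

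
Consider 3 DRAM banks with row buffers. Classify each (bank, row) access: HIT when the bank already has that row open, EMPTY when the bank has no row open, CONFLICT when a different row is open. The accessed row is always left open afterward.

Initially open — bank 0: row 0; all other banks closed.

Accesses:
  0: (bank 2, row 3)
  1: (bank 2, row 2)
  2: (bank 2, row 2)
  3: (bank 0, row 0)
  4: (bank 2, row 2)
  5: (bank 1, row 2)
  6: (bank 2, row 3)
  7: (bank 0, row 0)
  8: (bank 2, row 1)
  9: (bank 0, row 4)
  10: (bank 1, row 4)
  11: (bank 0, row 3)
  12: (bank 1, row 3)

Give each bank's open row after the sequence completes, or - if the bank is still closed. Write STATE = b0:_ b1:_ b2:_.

STATE = b0:3 b1:3 b2:1

#0 (2,3) E
#1 (2,2) C  (was 3)
#2 (2,2) H  (was 2)
#3 (0,0) H  (was 0)
#4 (2,2) H  (was 2)
#5 (1,2) E
#6 (2,3) C  (was 2)
#7 (0,0) H  (was 0)
#8 (2,1) C  (was 3)
#9 (0,4) C  (was 0)
#10 (1,4) C  (was 2)
#11 (0,3) C  (was 4)
#12 (1,3) C  (was 4)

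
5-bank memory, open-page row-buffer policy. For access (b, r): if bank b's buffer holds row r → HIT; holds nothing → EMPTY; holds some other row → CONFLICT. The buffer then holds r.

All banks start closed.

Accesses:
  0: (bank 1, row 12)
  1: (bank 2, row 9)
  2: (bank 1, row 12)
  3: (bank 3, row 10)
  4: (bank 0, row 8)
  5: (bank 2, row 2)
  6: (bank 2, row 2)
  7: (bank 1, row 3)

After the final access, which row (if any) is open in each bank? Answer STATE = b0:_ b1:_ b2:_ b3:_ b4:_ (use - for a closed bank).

STATE = b0:8 b1:3 b2:2 b3:10 b4:-

0: bank 1 row 12 — prev None → EMPTY
1: bank 2 row 9 — prev None → EMPTY
2: bank 1 row 12 — prev 12 → HIT
3: bank 3 row 10 — prev None → EMPTY
4: bank 0 row 8 — prev None → EMPTY
5: bank 2 row 2 — prev 9 → CONFLICT
6: bank 2 row 2 — prev 2 → HIT
7: bank 1 row 3 — prev 12 → CONFLICT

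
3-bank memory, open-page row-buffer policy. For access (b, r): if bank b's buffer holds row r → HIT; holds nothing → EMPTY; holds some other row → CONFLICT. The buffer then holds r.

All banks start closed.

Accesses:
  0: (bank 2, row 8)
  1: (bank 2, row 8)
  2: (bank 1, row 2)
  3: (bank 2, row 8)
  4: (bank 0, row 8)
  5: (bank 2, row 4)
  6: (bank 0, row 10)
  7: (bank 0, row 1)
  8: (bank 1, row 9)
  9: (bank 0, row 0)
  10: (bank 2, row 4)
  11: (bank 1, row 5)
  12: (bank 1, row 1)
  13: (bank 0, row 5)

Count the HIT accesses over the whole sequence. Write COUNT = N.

COUNT = 3

step 0: bank2 None->8 [EMPTY]
step 1: bank2 8->8 [HIT]
step 2: bank1 None->2 [EMPTY]
step 3: bank2 8->8 [HIT]
step 4: bank0 None->8 [EMPTY]
step 5: bank2 8->4 [CONFLICT]
step 6: bank0 8->10 [CONFLICT]
step 7: bank0 10->1 [CONFLICT]
step 8: bank1 2->9 [CONFLICT]
step 9: bank0 1->0 [CONFLICT]
step 10: bank2 4->4 [HIT]
step 11: bank1 9->5 [CONFLICT]
step 12: bank1 5->1 [CONFLICT]
step 13: bank0 0->5 [CONFLICT]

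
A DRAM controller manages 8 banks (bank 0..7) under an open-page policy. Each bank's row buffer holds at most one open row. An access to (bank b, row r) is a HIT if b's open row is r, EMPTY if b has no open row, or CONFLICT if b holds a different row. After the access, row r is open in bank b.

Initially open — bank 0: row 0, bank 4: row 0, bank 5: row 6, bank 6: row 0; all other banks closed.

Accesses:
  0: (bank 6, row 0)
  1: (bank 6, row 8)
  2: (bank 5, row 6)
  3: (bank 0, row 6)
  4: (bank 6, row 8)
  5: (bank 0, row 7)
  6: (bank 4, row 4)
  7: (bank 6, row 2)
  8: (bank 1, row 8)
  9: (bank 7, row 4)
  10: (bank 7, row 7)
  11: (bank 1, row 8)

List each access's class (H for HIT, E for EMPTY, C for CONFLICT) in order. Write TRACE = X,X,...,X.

  [0] b6 r0: had r0 ⇒ H
  [1] b6 r8: had r0 ⇒ C
  [2] b5 r6: had r6 ⇒ H
  [3] b0 r6: had r0 ⇒ C
  [4] b6 r8: had r8 ⇒ H
  [5] b0 r7: had r6 ⇒ C
  [6] b4 r4: had r0 ⇒ C
  [7] b6 r2: had r8 ⇒ C
  [8] b1 r8: no row ⇒ E
  [9] b7 r4: no row ⇒ E
  [10] b7 r7: had r4 ⇒ C
  [11] b1 r8: had r8 ⇒ H

TRACE = H,C,H,C,H,C,C,C,E,E,C,H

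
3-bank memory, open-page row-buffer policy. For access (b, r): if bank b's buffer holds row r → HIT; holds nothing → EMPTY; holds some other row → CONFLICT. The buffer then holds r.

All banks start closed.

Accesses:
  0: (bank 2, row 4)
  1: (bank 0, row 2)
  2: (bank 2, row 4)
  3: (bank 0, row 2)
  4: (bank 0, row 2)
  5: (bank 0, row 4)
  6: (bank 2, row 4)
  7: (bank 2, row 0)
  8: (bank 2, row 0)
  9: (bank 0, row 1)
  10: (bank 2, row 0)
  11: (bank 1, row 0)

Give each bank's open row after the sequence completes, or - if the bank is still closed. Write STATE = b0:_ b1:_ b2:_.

STATE = b0:1 b1:0 b2:0

#0 (2,4) E
#1 (0,2) E
#2 (2,4) H  (was 4)
#3 (0,2) H  (was 2)
#4 (0,2) H  (was 2)
#5 (0,4) C  (was 2)
#6 (2,4) H  (was 4)
#7 (2,0) C  (was 4)
#8 (2,0) H  (was 0)
#9 (0,1) C  (was 4)
#10 (2,0) H  (was 0)
#11 (1,0) E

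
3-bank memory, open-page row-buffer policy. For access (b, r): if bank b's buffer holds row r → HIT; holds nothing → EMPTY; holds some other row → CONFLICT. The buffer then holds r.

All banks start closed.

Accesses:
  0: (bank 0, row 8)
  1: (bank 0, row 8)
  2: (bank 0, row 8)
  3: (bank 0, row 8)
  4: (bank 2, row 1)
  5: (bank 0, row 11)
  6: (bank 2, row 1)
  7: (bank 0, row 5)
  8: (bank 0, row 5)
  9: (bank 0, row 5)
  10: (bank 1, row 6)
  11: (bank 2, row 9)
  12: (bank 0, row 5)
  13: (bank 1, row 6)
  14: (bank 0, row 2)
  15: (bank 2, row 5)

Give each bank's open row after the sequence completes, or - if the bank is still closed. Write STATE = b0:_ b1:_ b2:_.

STATE = b0:2 b1:6 b2:5

  [0] b0 r8: no row ⇒ E
  [1] b0 r8: had r8 ⇒ H
  [2] b0 r8: had r8 ⇒ H
  [3] b0 r8: had r8 ⇒ H
  [4] b2 r1: no row ⇒ E
  [5] b0 r11: had r8 ⇒ C
  [6] b2 r1: had r1 ⇒ H
  [7] b0 r5: had r11 ⇒ C
  [8] b0 r5: had r5 ⇒ H
  [9] b0 r5: had r5 ⇒ H
  [10] b1 r6: no row ⇒ E
  [11] b2 r9: had r1 ⇒ C
  [12] b0 r5: had r5 ⇒ H
  [13] b1 r6: had r6 ⇒ H
  [14] b0 r2: had r5 ⇒ C
  [15] b2 r5: had r9 ⇒ C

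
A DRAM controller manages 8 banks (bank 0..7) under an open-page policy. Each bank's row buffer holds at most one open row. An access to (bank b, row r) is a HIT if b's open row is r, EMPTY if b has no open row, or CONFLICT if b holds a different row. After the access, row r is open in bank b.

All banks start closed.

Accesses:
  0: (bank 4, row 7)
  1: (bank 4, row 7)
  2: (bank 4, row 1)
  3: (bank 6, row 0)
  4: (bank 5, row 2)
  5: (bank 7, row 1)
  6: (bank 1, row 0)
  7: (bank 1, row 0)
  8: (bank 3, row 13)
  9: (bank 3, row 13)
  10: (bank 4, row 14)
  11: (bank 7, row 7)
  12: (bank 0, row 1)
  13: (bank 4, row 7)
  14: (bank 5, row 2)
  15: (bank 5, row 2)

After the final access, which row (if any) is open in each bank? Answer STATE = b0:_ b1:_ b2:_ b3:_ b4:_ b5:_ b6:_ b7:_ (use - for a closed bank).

0: bank 4 row 7 — prev None → EMPTY
1: bank 4 row 7 — prev 7 → HIT
2: bank 4 row 1 — prev 7 → CONFLICT
3: bank 6 row 0 — prev None → EMPTY
4: bank 5 row 2 — prev None → EMPTY
5: bank 7 row 1 — prev None → EMPTY
6: bank 1 row 0 — prev None → EMPTY
7: bank 1 row 0 — prev 0 → HIT
8: bank 3 row 13 — prev None → EMPTY
9: bank 3 row 13 — prev 13 → HIT
10: bank 4 row 14 — prev 1 → CONFLICT
11: bank 7 row 7 — prev 1 → CONFLICT
12: bank 0 row 1 — prev None → EMPTY
13: bank 4 row 7 — prev 14 → CONFLICT
14: bank 5 row 2 — prev 2 → HIT
15: bank 5 row 2 — prev 2 → HIT

STATE = b0:1 b1:0 b2:- b3:13 b4:7 b5:2 b6:0 b7:7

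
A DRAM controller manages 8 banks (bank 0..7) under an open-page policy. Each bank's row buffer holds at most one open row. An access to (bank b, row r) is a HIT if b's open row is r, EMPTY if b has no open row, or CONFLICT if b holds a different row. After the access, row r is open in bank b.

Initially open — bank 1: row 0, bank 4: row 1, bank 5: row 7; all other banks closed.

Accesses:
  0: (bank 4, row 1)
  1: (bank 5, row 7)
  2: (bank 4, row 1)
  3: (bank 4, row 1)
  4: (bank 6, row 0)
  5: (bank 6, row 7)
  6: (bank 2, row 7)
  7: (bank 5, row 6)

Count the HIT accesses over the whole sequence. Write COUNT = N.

  [0] b4 r1: had r1 ⇒ H
  [1] b5 r7: had r7 ⇒ H
  [2] b4 r1: had r1 ⇒ H
  [3] b4 r1: had r1 ⇒ H
  [4] b6 r0: no row ⇒ E
  [5] b6 r7: had r0 ⇒ C
  [6] b2 r7: no row ⇒ E
  [7] b5 r6: had r7 ⇒ C

COUNT = 4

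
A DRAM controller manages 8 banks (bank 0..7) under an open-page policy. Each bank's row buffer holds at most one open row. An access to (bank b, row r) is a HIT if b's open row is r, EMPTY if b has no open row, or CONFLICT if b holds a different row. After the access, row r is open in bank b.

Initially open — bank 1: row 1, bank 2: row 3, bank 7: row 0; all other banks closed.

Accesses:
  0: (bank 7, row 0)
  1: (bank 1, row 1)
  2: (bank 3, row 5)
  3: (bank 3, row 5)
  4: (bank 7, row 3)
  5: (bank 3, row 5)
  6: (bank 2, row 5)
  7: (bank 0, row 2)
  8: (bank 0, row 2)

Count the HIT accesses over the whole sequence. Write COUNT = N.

#0 (7,0) H  (was 0)
#1 (1,1) H  (was 1)
#2 (3,5) E
#3 (3,5) H  (was 5)
#4 (7,3) C  (was 0)
#5 (3,5) H  (was 5)
#6 (2,5) C  (was 3)
#7 (0,2) E
#8 (0,2) H  (was 2)

COUNT = 5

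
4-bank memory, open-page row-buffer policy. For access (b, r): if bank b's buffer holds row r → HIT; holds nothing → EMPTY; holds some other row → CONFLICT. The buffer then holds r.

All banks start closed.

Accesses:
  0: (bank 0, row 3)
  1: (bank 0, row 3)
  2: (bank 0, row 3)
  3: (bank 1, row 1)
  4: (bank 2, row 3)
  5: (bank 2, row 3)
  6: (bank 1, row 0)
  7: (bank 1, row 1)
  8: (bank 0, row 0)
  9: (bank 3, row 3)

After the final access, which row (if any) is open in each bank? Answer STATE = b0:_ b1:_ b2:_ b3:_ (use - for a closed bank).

STATE = b0:0 b1:1 b2:3 b3:3

  [0] b0 r3: no row ⇒ E
  [1] b0 r3: had r3 ⇒ H
  [2] b0 r3: had r3 ⇒ H
  [3] b1 r1: no row ⇒ E
  [4] b2 r3: no row ⇒ E
  [5] b2 r3: had r3 ⇒ H
  [6] b1 r0: had r1 ⇒ C
  [7] b1 r1: had r0 ⇒ C
  [8] b0 r0: had r3 ⇒ C
  [9] b3 r3: no row ⇒ E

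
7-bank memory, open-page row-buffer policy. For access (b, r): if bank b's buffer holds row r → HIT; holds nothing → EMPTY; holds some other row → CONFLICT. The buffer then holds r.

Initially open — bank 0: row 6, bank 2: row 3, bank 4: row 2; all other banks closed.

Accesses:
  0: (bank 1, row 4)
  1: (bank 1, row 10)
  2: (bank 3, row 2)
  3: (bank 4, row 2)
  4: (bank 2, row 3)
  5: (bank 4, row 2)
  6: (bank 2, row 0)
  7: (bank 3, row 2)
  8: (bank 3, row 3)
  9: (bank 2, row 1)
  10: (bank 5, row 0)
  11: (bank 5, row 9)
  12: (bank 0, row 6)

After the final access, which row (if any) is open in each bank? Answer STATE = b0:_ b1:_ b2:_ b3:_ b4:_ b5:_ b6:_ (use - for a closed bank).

STATE = b0:6 b1:10 b2:1 b3:3 b4:2 b5:9 b6:-

#0 (1,4) E
#1 (1,10) C  (was 4)
#2 (3,2) E
#3 (4,2) H  (was 2)
#4 (2,3) H  (was 3)
#5 (4,2) H  (was 2)
#6 (2,0) C  (was 3)
#7 (3,2) H  (was 2)
#8 (3,3) C  (was 2)
#9 (2,1) C  (was 0)
#10 (5,0) E
#11 (5,9) C  (was 0)
#12 (0,6) H  (was 6)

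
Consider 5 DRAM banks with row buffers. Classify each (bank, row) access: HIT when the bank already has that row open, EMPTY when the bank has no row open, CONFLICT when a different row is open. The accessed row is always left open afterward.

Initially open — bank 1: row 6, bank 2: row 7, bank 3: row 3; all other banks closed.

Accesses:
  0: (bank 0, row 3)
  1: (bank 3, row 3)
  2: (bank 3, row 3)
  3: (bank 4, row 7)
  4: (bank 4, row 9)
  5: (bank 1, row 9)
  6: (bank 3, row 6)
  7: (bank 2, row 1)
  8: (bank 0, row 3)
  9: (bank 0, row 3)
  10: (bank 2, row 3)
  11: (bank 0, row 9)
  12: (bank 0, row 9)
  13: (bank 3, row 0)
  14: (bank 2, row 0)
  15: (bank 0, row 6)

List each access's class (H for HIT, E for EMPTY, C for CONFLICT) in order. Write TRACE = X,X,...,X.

TRACE = E,H,H,E,C,C,C,C,H,H,C,C,H,C,C,C

step 0: bank0 None->3 [EMPTY]
step 1: bank3 3->3 [HIT]
step 2: bank3 3->3 [HIT]
step 3: bank4 None->7 [EMPTY]
step 4: bank4 7->9 [CONFLICT]
step 5: bank1 6->9 [CONFLICT]
step 6: bank3 3->6 [CONFLICT]
step 7: bank2 7->1 [CONFLICT]
step 8: bank0 3->3 [HIT]
step 9: bank0 3->3 [HIT]
step 10: bank2 1->3 [CONFLICT]
step 11: bank0 3->9 [CONFLICT]
step 12: bank0 9->9 [HIT]
step 13: bank3 6->0 [CONFLICT]
step 14: bank2 3->0 [CONFLICT]
step 15: bank0 9->6 [CONFLICT]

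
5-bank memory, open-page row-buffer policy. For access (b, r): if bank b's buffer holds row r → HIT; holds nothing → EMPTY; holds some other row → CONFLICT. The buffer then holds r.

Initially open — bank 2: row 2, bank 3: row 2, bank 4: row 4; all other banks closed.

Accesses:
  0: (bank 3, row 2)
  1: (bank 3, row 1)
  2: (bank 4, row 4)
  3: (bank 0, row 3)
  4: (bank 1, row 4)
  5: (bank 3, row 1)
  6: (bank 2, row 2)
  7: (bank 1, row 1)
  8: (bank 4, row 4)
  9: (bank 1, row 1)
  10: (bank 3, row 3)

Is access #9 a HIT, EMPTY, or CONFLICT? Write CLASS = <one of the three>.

CLASS = HIT

#0 (3,2) H  (was 2)
#1 (3,1) C  (was 2)
#2 (4,4) H  (was 4)
#3 (0,3) E
#4 (1,4) E
#5 (3,1) H  (was 1)
#6 (2,2) H  (was 2)
#7 (1,1) C  (was 4)
#8 (4,4) H  (was 4)
#9 (1,1) H  (was 1)
#10 (3,3) C  (was 1)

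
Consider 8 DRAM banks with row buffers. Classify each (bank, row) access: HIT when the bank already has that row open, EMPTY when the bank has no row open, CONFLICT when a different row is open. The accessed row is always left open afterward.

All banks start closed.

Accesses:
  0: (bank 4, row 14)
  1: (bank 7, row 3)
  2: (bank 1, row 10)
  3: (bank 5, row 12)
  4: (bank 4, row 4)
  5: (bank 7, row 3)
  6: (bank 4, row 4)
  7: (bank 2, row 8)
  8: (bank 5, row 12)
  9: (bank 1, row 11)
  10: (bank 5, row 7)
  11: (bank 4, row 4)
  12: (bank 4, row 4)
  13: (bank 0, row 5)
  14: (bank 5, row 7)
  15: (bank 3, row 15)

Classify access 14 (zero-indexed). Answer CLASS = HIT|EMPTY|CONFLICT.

  [0] b4 r14: no row ⇒ E
  [1] b7 r3: no row ⇒ E
  [2] b1 r10: no row ⇒ E
  [3] b5 r12: no row ⇒ E
  [4] b4 r4: had r14 ⇒ C
  [5] b7 r3: had r3 ⇒ H
  [6] b4 r4: had r4 ⇒ H
  [7] b2 r8: no row ⇒ E
  [8] b5 r12: had r12 ⇒ H
  [9] b1 r11: had r10 ⇒ C
  [10] b5 r7: had r12 ⇒ C
  [11] b4 r4: had r4 ⇒ H
  [12] b4 r4: had r4 ⇒ H
  [13] b0 r5: no row ⇒ E
  [14] b5 r7: had r7 ⇒ H
  [15] b3 r15: no row ⇒ E

CLASS = HIT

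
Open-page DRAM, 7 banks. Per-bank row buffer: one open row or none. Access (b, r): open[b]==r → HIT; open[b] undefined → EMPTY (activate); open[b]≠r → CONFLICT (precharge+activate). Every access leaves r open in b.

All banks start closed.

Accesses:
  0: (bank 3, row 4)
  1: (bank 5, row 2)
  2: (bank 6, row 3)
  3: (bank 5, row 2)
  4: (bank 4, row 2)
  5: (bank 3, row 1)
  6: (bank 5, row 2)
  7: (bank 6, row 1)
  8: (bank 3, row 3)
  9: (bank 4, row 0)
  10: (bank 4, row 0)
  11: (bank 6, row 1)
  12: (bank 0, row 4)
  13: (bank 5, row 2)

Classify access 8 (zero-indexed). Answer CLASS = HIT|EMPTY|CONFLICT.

0: bank 3 row 4 — prev None → EMPTY
1: bank 5 row 2 — prev None → EMPTY
2: bank 6 row 3 — prev None → EMPTY
3: bank 5 row 2 — prev 2 → HIT
4: bank 4 row 2 — prev None → EMPTY
5: bank 3 row 1 — prev 4 → CONFLICT
6: bank 5 row 2 — prev 2 → HIT
7: bank 6 row 1 — prev 3 → CONFLICT
8: bank 3 row 3 — prev 1 → CONFLICT
9: bank 4 row 0 — prev 2 → CONFLICT
10: bank 4 row 0 — prev 0 → HIT
11: bank 6 row 1 — prev 1 → HIT
12: bank 0 row 4 — prev None → EMPTY
13: bank 5 row 2 — prev 2 → HIT

CLASS = CONFLICT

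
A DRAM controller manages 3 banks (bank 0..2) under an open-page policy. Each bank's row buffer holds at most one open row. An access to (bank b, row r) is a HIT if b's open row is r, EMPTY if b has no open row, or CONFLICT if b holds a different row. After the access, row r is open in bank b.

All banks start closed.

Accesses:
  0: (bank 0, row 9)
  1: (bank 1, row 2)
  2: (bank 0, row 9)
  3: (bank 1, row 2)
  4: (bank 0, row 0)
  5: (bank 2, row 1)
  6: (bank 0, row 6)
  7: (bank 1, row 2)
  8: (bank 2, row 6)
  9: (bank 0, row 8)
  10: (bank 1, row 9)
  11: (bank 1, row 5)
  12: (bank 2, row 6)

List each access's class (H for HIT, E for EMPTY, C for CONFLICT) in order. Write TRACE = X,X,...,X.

0: bank 0 row 9 — prev None → EMPTY
1: bank 1 row 2 — prev None → EMPTY
2: bank 0 row 9 — prev 9 → HIT
3: bank 1 row 2 — prev 2 → HIT
4: bank 0 row 0 — prev 9 → CONFLICT
5: bank 2 row 1 — prev None → EMPTY
6: bank 0 row 6 — prev 0 → CONFLICT
7: bank 1 row 2 — prev 2 → HIT
8: bank 2 row 6 — prev 1 → CONFLICT
9: bank 0 row 8 — prev 6 → CONFLICT
10: bank 1 row 9 — prev 2 → CONFLICT
11: bank 1 row 5 — prev 9 → CONFLICT
12: bank 2 row 6 — prev 6 → HIT

TRACE = E,E,H,H,C,E,C,H,C,C,C,C,H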